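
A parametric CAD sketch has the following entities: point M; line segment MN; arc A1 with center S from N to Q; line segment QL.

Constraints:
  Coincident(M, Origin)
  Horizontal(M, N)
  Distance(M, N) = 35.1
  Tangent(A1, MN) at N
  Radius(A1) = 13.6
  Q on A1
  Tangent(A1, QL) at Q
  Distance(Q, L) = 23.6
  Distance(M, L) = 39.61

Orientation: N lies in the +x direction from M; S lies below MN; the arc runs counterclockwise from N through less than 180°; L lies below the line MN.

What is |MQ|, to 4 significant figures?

24.60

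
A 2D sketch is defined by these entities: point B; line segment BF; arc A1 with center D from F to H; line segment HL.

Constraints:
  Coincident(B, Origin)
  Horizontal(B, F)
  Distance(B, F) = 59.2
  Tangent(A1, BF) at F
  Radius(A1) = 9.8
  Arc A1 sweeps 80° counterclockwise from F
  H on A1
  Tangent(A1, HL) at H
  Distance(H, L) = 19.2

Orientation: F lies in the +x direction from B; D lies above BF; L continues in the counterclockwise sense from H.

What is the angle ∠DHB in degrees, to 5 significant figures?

16.708°

B is at the origin; B and F share the same y with |BF| = 59.2 and F on the +x side, so F = (59.200, 0.0000). Tangency of A1 to BF means the radius DF is perpendicular to BF, so D = F + (0, 9.8) = (59.200, 9.8000). On A1, F sits at bearing -90° from D; an 80° counterclockwise sweep puts H at bearing -10°, so H = D + 9.8·(cos -10°, sin -10°) = (68.851, 8.0982). Then cos ∠DHB = HD·HB / (|HD||HB|), giving 16.708°.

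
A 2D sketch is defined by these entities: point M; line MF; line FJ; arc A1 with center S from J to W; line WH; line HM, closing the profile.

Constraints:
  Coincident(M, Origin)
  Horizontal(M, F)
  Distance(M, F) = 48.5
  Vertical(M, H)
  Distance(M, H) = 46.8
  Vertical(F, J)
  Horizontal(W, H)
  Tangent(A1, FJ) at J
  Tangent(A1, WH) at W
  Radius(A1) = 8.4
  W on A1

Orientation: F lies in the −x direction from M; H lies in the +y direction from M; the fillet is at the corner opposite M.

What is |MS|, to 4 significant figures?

55.52

M is at the origin; MF is horizontal with |MF| = 48.5 and F on the −x side, so F = (-48.50, 0.000). MH is vertical with |MH| = 46.8 and H on the +y side, so H = (0.000, 46.80). The virtual corner opposite M is at (-48.50, 46.80). A1 meets FJ tangentially, so SJ is at right angles to FJ and A1 meets WH tangentially, so SW is at right angles to WH, with radius 8.4, so the center S sits 8.4 in from both sides at S = (-40.10, 38.40). Then |MS| = |S − M| = 55.52.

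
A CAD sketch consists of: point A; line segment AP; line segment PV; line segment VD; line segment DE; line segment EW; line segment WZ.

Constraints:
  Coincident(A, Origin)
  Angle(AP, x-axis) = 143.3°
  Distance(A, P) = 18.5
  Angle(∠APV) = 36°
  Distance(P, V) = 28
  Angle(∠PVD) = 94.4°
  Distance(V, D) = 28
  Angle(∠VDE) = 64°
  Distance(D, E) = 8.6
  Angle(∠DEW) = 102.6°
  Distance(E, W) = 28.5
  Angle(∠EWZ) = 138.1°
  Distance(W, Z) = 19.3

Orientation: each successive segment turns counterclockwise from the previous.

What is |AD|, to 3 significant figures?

22.8

A is at the origin; AP runs at 143.3° with length 18.5, so P = (-14.8, 11.1). ∠APV = 36.0° gives PV at -72.7° from the x-axis; with |PV| = 28.0, V = (-6.51, -15.7). ∠PVD = 94.4° gives VD at 12.9° from the x-axis; with |VD| = 28.0, D = (20.8, -9.43). Then |AD| = |D − A| = 22.8.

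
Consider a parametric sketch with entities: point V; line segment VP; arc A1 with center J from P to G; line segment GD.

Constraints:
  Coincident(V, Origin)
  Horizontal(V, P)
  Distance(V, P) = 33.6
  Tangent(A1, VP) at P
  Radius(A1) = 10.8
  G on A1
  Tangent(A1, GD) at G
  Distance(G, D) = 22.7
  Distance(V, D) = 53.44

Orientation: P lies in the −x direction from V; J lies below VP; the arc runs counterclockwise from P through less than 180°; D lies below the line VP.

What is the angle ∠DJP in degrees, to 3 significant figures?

164°

V is at the origin; V and P share the same y with |VP| = 33.6 and P on the −x side, so P = (-33.6, 0.00). A1 meets VP tangentially, so JP is at right angles to VP, so J = P + (0, -10.8) = (-33.6, -10.8). Since JG ⟂ GD (tangency), |JD| = √(10.8² + 22.7²) = 25.1 regardless of where G sits on A1. So D lies on both circle(V, 53.44) and circle(J, 25.1); the below-VP intersection is D = (-40.4, -35.0). G is the foot of the tangent from D: G = (-44.2, -12.6).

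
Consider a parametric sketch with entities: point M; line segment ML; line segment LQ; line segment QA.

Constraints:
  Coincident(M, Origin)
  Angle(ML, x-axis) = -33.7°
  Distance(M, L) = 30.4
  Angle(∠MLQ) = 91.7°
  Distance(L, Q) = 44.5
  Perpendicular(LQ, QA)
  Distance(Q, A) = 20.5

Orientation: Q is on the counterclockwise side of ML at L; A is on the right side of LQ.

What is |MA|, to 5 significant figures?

68.197

M is at the origin; ML runs at -33.7° with length 30.4, so L = 30.4·(cos -33.7°, sin -33.7°) = (25.291, -16.867). ∠MLQ = 91.7°, so LQ runs at -33.7° + (180° − 91.7°) = 54.600° from the x-axis; with |LQ| = 44.5, Q = L + 44.5·(cos 54.600°, sin 54.600°) = (51.069, 19.406). LQ ⟂ QA; with |QA| = 20.5 on the right of LQ, A = Q + 20.5·(0.81513, -0.57928) = (67.780, 7.5307). Then |MA| = |A − M| = 68.197.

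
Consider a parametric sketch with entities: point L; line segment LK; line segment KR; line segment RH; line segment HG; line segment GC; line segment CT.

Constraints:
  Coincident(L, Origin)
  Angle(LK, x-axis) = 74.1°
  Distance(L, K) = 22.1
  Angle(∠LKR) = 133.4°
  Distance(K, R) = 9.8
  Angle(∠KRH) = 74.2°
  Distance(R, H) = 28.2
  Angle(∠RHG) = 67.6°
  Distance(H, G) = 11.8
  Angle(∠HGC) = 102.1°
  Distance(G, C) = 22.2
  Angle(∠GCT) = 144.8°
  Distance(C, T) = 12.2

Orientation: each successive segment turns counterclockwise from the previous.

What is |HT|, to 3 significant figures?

34.9

∠HGC = 102.1° gives GC at 56.8° from the x-axis; with |GC| = 22.2, C = (4.80, 23.6). ∠GCT = 144.8° gives CT at 92.0° from the x-axis; with |CT| = 12.2, T = (4.38, 35.7). Then |HT| = |T − H| = 34.9.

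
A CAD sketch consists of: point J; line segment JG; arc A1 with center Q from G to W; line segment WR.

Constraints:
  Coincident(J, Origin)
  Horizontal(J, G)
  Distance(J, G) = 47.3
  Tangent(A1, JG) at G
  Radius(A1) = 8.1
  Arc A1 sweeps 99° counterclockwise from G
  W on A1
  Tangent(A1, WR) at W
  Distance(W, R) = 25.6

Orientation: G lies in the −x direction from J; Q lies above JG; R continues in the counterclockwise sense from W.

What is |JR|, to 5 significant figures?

55.462

J is at the origin; J and G share the same y with |JG| = 47.3 and G on the −x side, so G = (-47.300, 0.0000). A1 meets JG tangentially, so QG is at right angles to JG, so Q = G + (0, 8.1) = (-47.300, 8.1000). On A1, G sits at bearing -90° from Q; a 99° counterclockwise sweep puts W at bearing 9°, so W = Q + 8.1·(cos 9°, sin 9°) = (-39.300, 9.3671). Since A1 is tangent to WR there, QW ⟂ WR, so WR runs along (−sin 9°, cos 9°); with |WR| = 25.6, R = (-43.304, 34.652). Then |JR| = |R − J| = 55.462.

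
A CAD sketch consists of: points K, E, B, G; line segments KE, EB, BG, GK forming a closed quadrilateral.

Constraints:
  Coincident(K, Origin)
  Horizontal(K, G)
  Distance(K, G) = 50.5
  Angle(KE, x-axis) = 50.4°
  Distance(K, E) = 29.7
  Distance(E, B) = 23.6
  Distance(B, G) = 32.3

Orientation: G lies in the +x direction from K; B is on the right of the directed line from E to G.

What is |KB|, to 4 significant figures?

18.22

Checks: |EB| = 23.60 ✓; |BG| = 32.30 ✓.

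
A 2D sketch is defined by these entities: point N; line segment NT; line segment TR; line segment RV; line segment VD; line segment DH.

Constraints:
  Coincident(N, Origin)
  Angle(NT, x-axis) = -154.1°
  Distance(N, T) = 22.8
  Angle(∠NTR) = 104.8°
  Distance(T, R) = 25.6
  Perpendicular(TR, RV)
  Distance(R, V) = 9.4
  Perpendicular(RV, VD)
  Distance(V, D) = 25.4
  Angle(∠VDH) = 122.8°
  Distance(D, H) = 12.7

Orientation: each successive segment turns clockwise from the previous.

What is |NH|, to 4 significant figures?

23.33

N is at the origin; NT runs at -154.1° with length 22.8, so T = (-20.51, -9.959). ∠NTR = 104.8° gives TR at 130.7° from the x-axis; with |TR| = 25.6, R = (-37.20, 9.449). TR ⟂ RV, so RV runs at 40.70°; with |RV| = 9.4, V = (-30.08, 15.58). The perpendicularity gives VD at right angles to RV, so VD runs at -49.30°; with |VD| = 25.4, D = (-13.51, -3.678). ∠VDH = 122.8° gives DH at -106.5° from the x-axis; with |DH| = 12.7, H = (-17.12, -15.85). Then |NH| = |H − N| = 23.33.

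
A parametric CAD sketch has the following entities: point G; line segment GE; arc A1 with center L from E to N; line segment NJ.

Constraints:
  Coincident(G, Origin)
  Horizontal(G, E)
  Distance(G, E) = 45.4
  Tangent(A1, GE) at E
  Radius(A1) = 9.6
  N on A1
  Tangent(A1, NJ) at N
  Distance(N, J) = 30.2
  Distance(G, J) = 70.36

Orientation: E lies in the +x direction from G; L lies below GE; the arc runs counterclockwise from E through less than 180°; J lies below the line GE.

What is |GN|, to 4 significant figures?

41.68

G is at the origin; GE is horizontal with |GE| = 45.4 and E on the +x side, so E = (45.40, 0.000). Since A1 is tangent to GE there, LE ⟂ GE, so L = E + (0, -9.6) = (45.40, -9.600). Since LN ⟂ NJ (tangency), |LJ| = √(9.6² + 30.2²) = 31.69 regardless of where N sits on A1. So J lies on both circle(G, 70.36) and circle(L, 31.69); the below-GE intersection is J = (59.11, -38.17). N is the foot of the tangent from J: N = (38.41, -16.18).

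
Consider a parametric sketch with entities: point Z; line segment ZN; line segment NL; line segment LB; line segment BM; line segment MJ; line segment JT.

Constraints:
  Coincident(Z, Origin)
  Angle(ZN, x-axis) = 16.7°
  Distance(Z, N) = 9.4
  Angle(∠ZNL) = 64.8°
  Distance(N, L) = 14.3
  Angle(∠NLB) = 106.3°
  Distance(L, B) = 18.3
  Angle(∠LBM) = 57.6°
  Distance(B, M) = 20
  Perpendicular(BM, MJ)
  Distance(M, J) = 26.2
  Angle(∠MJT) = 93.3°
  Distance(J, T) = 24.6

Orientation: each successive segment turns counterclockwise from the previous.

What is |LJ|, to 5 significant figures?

14.814

∠LBM = 57.6° gives BM at -32.000° from the x-axis; with |BM| = 20.0, M = (-0.089047, -5.1607). BM ⟂ MJ, so MJ runs at 58.000°; with |MJ| = 26.2, J = (13.795, 17.058). Then |LJ| = |J − L| = 14.814.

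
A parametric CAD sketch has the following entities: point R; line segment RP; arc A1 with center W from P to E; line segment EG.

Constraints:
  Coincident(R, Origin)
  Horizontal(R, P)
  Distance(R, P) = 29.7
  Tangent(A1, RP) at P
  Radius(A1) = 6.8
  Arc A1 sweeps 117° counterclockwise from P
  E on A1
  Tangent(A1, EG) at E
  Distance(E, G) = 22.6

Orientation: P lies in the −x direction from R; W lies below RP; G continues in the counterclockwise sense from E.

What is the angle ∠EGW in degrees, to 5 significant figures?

16.746°

On A1, P sits at bearing 90° from W; a 117° counterclockwise sweep puts E at bearing 207°, so E = W + 6.8·(cos 207°, sin 207°) = (-35.759, -9.8871). A1 meets EG tangentially, so WE is at right angles to EG, so EG runs along (−sin 207°, cos 207°); with |EG| = 22.6, G = (-25.499, -30.024). Then cos ∠EGW = GE·GW / (|GE||GW|), giving 16.746°.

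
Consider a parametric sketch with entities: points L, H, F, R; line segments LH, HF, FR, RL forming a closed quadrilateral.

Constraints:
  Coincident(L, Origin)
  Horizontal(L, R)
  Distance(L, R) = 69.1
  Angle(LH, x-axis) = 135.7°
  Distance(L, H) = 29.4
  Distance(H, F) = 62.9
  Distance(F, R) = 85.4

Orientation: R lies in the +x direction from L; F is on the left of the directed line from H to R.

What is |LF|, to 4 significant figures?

71.65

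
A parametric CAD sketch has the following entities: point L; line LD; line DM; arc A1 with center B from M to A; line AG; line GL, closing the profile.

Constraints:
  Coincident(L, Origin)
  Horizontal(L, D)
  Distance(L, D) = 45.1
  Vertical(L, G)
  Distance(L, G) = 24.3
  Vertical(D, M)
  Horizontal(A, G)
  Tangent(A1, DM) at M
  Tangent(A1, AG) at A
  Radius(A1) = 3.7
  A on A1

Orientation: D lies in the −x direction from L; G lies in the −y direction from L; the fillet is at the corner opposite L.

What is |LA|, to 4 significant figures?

48.00

L is at the origin; LD is horizontal with |LD| = 45.1 and D on the −x side, so D = (-45.10, 0.000). L and G share the same x with |LG| = 24.3 and G on the −y side, so G = (0.000, -24.30). The virtual corner opposite L is at (-45.10, -24.30). Tangency of A1 to DM means the radius BM is perpendicular to DM and the tangent condition forces BA to be normal to AG, with radius 3.7, so the center B sits 3.7 in from both sides at B = (-41.40, -20.60). That places the tangent points at M = (-45.10, -20.60) on DM and A = (-41.40, -24.30) on AG. Then |LA| = |A − L| = 48.00.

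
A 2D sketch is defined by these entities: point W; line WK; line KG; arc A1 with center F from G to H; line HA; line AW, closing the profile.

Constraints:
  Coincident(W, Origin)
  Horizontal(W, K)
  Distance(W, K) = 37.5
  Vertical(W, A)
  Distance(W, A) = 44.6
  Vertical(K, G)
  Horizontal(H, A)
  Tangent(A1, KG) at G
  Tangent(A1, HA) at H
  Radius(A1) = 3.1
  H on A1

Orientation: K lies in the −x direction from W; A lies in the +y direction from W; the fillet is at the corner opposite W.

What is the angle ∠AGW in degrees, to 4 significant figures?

52.62°

W is at the origin; WK is horizontal with |WK| = 37.5 and K on the −x side, so K = (-37.50, 0.000). W and A share the same x with |WA| = 44.6 and A on the +y side, so A = (0.000, 44.60). The virtual corner opposite W is at (-37.50, 44.60). The tangent condition forces FG to be normal to KG and the tangent condition forces FH to be normal to HA, with radius 3.1, so the center F sits 3.1 in from both sides at F = (-34.40, 41.50). That places the tangent points at G = (-37.50, 41.50) on KG and H = (-34.40, 44.60) on HA. Then cos ∠AGW = GA·GW / (|GA||GW|), giving 52.62°.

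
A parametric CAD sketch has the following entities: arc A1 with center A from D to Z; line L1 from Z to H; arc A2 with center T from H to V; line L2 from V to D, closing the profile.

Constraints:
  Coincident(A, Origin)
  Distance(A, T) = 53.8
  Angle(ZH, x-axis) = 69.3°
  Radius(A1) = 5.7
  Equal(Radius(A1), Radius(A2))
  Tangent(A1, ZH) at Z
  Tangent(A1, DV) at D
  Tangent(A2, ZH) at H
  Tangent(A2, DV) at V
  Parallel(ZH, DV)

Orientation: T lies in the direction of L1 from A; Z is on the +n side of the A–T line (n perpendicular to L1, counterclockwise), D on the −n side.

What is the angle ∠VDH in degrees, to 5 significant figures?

11.964°

The slot axis is L1's direction at 69.3°, so u = (cos 69.3°, sin 69.3°) = (0.35347, 0.93544) and n = (−sin 69.3°, cos 69.3°) = (-0.93544, 0.35347). A is at the origin and T lies 53.8 along u from A, so T = 53.8·u = (19.017, 50.327). Tangency of A1 to both parallel lines with radius 5.7 puts Z and D at A ± 5.7·n: Z = (-5.3320, 2.0148), D = (5.3320, -2.0148). Equal radii place H and V the same way about T: H = T + 5.7·n = (13.685, 52.342), V = T − 5.7·n = (24.349, 48.312). Then cos ∠VDH = DV·DH / (|DV||DH|), giving 11.964°.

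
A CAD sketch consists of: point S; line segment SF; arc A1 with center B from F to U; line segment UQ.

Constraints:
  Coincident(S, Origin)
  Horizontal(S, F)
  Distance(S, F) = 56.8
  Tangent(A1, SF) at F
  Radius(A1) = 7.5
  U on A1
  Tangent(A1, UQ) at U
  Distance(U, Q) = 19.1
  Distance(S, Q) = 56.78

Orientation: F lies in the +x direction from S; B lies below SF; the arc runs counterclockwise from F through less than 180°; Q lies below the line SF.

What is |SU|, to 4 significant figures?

49.92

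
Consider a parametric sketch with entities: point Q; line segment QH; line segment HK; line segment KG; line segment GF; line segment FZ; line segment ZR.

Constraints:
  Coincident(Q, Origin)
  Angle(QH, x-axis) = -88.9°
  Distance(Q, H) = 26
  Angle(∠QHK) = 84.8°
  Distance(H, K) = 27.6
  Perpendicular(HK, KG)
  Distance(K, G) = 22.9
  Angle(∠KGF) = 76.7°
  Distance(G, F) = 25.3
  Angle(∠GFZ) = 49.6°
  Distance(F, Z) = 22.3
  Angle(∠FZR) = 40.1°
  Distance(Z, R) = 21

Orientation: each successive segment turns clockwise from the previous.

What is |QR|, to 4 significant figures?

13.75

Q is at the origin; QH runs at -88.9° with length 26.0, so H = (0.4991, -26.00). ∠QHK = 84.8° gives HK at 175.9° from the x-axis; with |HK| = 27.6, K = (-27.03, -24.02). The perpendicularity gives KG at right angles to HK, so KG runs at 85.90°; with |KG| = 22.9, G = (-25.39, -1.180). ∠KGF = 76.7° gives GF at -17.40° from the x-axis; with |GF| = 25.3, F = (-1.251, -8.746). ∠GFZ = 49.6° gives FZ at -147.8° from the x-axis; with |FZ| = 22.3, Z = (-20.12, -20.63). ∠FZR = 40.1° gives ZR at 72.30° from the x-axis; with |ZR| = 21.0, R = (-13.74, -0.6235). Then |QR| = |R − Q| = 13.75.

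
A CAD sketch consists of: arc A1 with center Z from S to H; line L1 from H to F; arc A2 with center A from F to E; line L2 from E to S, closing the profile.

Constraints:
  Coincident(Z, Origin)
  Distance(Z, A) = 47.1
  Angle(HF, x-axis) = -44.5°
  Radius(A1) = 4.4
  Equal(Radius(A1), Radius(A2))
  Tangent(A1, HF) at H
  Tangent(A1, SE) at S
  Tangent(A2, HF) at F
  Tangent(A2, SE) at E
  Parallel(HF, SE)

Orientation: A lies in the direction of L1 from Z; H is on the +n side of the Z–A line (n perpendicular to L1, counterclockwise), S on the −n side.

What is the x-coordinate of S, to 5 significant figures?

-3.0840

The slot axis is L1's direction at -44.5°, so u = (cos -44.5°, sin -44.5°) = (0.71325, -0.70091) and n = (−sin -44.5°, cos -44.5°) = (0.70091, 0.71325). Z is at the origin and A lies 47.1 along u from Z, so A = 47.1·u = (33.594, -33.013). Tangency of A1 to both parallel lines with radius 4.4 puts H and S at Z ± 4.4·n: H = (3.0840, 3.1383), S = (-3.0840, -3.1383). So S.x = -3.0840.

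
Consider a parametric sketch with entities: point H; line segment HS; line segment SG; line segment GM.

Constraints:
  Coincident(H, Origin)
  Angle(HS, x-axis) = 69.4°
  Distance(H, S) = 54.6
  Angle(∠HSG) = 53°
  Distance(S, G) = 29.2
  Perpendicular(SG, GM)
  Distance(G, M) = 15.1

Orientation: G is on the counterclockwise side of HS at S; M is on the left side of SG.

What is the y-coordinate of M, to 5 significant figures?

28.379

H is at the origin; HS runs at 69.4° with length 54.6, so S = 54.6·(cos 69.4°, sin 69.4°) = (19.211, 51.109). ∠HSG = 53.0°, so SG runs at 69.4° + (180° − 53.0°) = 196.40° from the x-axis; with |SG| = 29.2, G = S + 29.2·(cos 196.40°, sin 196.40°) = (-8.8014, 42.864). The perpendicularity gives GM at right angles to SG; with |GM| = 15.1 on the left of SG, M = G + 15.1·(0.28234, -0.95931) = (-4.5381, 28.379). So M.y = 28.379.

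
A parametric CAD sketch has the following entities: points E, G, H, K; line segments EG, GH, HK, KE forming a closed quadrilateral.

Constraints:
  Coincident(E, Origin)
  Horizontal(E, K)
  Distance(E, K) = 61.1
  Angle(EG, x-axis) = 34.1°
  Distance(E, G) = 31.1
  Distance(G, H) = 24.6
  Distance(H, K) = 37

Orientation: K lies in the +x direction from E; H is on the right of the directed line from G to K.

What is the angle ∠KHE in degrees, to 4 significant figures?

152.8°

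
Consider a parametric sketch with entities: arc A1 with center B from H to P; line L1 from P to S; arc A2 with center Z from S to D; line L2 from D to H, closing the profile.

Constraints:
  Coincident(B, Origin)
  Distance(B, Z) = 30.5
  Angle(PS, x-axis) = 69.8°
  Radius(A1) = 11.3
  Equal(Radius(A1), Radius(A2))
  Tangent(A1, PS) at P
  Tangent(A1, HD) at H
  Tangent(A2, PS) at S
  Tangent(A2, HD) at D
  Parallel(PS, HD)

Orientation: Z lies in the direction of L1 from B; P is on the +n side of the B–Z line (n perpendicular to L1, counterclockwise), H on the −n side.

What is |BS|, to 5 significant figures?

32.526

The slot axis is L1's direction at 69.8°, so u = (cos 69.8°, sin 69.8°) = (0.34530, 0.93849) and n = (−sin 69.8°, cos 69.8°) = (-0.93849, 0.34530). B is at the origin and Z lies 30.5 along u from B, so Z = 30.5·u = (10.532, 28.624). Tangency of A1 to both parallel lines with radius 11.3 puts P and H at B ± 11.3·n: P = (-10.605, 3.9019), H = (10.605, -3.9019). Equal radii place S and D the same way about Z: S = Z + 11.3·n = (-0.073376, 32.526), D = Z − 11.3·n = (21.137, 24.722). Then |BS| = |S − B| = 32.526.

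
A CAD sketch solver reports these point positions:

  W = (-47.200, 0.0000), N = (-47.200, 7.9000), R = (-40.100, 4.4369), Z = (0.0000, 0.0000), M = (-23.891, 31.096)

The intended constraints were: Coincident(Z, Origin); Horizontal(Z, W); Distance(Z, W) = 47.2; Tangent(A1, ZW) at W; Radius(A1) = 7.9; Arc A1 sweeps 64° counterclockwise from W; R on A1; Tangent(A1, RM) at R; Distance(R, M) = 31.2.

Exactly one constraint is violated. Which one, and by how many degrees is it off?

Tangent(A1, RM) at R — off by 5.30°.

Z = (0.00, 0.00) ✓; Z.y = 0.00, W.y = 0.00 ✓; |ZW| = 47.20 ✓; ∠(NW, WZ) = 90.00° ✓; |NW| = 7.900 ✓; bearing(N→R) − bearing(N→W) = 64.00° ✓; |NR| = 7.900 ✓; ∠(NR, RM) = 95.30° ✗; |RM| = 31.20 ✓.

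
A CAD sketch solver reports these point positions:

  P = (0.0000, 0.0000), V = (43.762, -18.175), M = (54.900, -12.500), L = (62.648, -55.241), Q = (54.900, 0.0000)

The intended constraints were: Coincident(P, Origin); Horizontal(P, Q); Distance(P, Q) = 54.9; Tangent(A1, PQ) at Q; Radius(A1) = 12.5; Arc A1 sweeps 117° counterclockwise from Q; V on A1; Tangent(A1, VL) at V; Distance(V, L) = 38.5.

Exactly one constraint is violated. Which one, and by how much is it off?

Distance(V, L) = 38.5 — off by 3.10.

P = (0.00, 0.00) ✓; P.y = 0.00, Q.y = 0.00 ✓; |PQ| = 54.90 ✓; ∠(MQ, QP) = 90.00° ✓; |MQ| = 12.50 ✓; bearing(M→V) − bearing(M→Q) = 117.0° ✓; |MV| = 12.50 ✓; ∠(MV, VL) = 90.00° ✓; |VL| = 41.60 ✗.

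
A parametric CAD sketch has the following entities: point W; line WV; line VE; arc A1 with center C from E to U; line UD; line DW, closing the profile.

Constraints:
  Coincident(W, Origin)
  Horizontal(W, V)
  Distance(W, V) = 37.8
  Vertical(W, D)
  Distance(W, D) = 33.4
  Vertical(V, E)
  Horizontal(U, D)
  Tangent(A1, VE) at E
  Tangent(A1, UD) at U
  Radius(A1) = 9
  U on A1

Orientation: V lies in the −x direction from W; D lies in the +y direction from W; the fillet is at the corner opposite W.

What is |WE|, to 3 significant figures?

45.0

W is at the origin; W and V share the same y with |WV| = 37.8 and V on the −x side, so V = (-37.8, 0.00). WD is vertical with |WD| = 33.4 and D on the +y side, so D = (0.00, 33.4). The virtual corner opposite W is at (-37.8, 33.4). A1 meets VE tangentially, so CE is at right angles to VE and the tangent condition forces CU to be normal to UD, with radius 9.0, so the center C sits 9.0 in from both sides at C = (-28.8, 24.4). That places the tangent points at E = (-37.8, 24.4) on VE and U = (-28.8, 33.4) on UD. Then |WE| = |E − W| = 45.0.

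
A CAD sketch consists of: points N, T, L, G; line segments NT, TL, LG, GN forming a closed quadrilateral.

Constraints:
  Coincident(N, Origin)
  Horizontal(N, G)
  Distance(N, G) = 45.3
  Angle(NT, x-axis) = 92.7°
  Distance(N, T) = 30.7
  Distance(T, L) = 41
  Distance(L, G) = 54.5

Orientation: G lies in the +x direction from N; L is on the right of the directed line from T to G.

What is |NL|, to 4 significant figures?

12.82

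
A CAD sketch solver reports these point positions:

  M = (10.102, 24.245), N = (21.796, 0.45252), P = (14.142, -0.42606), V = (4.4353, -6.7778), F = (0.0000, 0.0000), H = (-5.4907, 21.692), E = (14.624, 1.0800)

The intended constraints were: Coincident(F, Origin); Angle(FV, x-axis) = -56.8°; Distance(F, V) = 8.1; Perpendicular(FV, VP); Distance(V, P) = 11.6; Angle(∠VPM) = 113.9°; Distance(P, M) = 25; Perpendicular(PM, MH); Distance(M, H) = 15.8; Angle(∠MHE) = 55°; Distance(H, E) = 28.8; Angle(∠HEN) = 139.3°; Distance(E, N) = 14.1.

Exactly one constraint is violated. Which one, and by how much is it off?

Distance(E, N) = 14.1 — off by 6.90.

F = (0.00, 0.00) ✓; FV at -56.80° ✓; |FV| = 8.100 ✓; ∠(FV, VP) = 90.00° ✓; |VP| = 11.60 ✓; ∠VPM = 113.9° ✓; |PM| = 25.00 ✓; ∠(PM, MH) = 90.00° ✓; |MH| = 15.80 ✓; ∠MHE = 55.00° ✓; |HE| = 28.80 ✓; ∠HEN = 139.3° ✓; |EN| = 7.199 ✗.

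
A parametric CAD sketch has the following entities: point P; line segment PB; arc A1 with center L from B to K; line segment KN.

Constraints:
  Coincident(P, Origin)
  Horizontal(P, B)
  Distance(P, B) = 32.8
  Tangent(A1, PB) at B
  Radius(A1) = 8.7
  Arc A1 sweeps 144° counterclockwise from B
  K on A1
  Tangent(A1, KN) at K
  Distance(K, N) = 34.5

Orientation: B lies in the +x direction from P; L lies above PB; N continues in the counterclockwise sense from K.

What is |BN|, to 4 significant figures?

42.63

P is at the origin; PB is horizontal with |PB| = 32.8 and B on the +x side, so B = (32.80, 0.000). Tangency of A1 to PB means the radius LB is perpendicular to PB, so L = B + (0, 8.7) = (32.80, 8.700). On A1, B sits at bearing -90° from L; a 144° counterclockwise sweep puts K at bearing 54°, so K = L + 8.7·(cos 54°, sin 54°) = (37.91, 15.74). Since A1 is tangent to KN there, LK ⟂ KN, so KN runs along (−sin 54°, cos 54°); with |KN| = 34.5, N = (10.00, 36.02). Then |BN| = |N − B| = 42.63.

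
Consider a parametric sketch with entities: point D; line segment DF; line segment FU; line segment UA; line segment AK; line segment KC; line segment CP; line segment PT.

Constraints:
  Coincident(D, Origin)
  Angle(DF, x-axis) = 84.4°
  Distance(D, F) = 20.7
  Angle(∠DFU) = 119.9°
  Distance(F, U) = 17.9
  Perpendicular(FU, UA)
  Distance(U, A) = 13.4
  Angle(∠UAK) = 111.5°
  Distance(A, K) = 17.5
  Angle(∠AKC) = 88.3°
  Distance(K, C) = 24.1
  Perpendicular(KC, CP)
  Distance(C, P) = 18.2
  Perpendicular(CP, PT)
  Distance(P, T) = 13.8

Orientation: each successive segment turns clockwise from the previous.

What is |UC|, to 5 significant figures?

24.613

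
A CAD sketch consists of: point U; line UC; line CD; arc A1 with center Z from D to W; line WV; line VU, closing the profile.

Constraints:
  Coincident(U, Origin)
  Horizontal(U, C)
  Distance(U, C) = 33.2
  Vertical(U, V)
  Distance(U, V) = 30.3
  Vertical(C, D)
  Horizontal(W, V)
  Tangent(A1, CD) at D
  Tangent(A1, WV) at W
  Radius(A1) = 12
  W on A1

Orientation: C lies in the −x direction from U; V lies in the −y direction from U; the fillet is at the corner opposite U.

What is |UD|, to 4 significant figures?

37.91

U is at the origin; U and C share the same y with |UC| = 33.2 and C on the −x side, so C = (-33.20, 0.000). UV is vertical with |UV| = 30.3 and V on the −y side, so V = (0.000, -30.30). The virtual corner opposite U is at (-33.20, -30.30). The tangent condition forces ZD to be normal to CD and the tangent condition forces ZW to be normal to WV, with radius 12.0, so the center Z sits 12.0 in from both sides at Z = (-21.20, -18.30). That places the tangent points at D = (-33.20, -18.30) on CD and W = (-21.20, -30.30) on WV. Then |UD| = |D − U| = 37.91.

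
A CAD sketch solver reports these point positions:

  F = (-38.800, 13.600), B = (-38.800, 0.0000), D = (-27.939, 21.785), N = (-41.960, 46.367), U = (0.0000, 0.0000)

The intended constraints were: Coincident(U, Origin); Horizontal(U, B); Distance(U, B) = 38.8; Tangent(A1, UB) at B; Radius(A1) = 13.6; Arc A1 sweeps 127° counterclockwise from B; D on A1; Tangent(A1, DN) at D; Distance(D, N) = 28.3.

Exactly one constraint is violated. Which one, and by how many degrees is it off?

Tangent(A1, DN) at D — off by 7.30°.

U = (0.00, 0.00) ✓; U.y = 0.00, B.y = 0.00 ✓; |UB| = 38.80 ✓; ∠(FB, BU) = 90.00° ✓; |FB| = 13.60 ✓; bearing(F→D) − bearing(F→B) = 127.0° ✓; |FD| = 13.60 ✓; ∠(FD, DN) = 97.30° ✗; |DN| = 28.30 ✓.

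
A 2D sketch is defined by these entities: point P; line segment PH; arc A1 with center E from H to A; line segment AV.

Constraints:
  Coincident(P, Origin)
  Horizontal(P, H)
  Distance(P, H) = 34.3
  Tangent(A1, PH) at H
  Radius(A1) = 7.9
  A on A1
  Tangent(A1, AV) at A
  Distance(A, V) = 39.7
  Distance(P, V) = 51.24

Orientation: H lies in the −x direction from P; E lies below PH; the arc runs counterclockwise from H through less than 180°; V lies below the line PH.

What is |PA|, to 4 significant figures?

42.84

P is at the origin; PH is horizontal with |PH| = 34.3 and H on the −x side, so H = (-34.30, 0.000). A1 meets PH tangentially, so EH is at right angles to PH, so E = H + (0, -7.9) = (-34.30, -7.900). Since EA ⟂ AV (tangency), |EV| = √(7.9² + 39.7²) = 40.48 regardless of where A sits on A1. So V lies on both circle(P, 51.24) and circle(E, 40.48); the below-PH intersection is V = (-21.76, -46.39). A is the foot of the tangent from V: A = (-41.19, -11.77).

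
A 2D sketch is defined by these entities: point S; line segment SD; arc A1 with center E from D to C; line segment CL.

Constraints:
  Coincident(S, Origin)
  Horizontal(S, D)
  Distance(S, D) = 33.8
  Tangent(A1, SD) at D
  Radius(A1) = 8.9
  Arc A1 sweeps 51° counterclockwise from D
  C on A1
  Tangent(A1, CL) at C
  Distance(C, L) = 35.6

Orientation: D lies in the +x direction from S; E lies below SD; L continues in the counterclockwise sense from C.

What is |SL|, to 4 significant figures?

31.29

On A1, D sits at bearing 90° from E; a 51° counterclockwise sweep puts C at bearing 141°, so C = E + 8.9·(cos 141°, sin 141°) = (26.88, -3.299). Since A1 is tangent to CL there, EC ⟂ CL, so CL runs along (−sin 141°, cos 141°); with |CL| = 35.6, L = (4.480, -30.97). Then |SL| = |L − S| = 31.29.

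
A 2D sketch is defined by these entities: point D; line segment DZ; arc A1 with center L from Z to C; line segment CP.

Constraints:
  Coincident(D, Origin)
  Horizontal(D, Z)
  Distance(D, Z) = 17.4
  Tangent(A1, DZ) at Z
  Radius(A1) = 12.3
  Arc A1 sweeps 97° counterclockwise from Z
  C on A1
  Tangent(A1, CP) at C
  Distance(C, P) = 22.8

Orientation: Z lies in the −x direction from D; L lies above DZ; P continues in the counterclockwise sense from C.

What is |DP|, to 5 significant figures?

37.291

D is at the origin; D and Z share the same y with |DZ| = 17.4 and Z on the −x side, so Z = (-17.400, 0.0000). The tangent condition forces LZ to be normal to DZ, so L = Z + (0, 12.3) = (-17.400, 12.300). On A1, Z sits at bearing -90° from L; a 97° counterclockwise sweep puts C at bearing 7°, so C = L + 12.3·(cos 7°, sin 7°) = (-5.1917, 13.799). Tangency of A1 to CP means the radius LC is perpendicular to CP, so CP runs along (−sin 7°, cos 7°); with |CP| = 22.8, P = (-7.9703, 36.429). Then |DP| = |P − D| = 37.291.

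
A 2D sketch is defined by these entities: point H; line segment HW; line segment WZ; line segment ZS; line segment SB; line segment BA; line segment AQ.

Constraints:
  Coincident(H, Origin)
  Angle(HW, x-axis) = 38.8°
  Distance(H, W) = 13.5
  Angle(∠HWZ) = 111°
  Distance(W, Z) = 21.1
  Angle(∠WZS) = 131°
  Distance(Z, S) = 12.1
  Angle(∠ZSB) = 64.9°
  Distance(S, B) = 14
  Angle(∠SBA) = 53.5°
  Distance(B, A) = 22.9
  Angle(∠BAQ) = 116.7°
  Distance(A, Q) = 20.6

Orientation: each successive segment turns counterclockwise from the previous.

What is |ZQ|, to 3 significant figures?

25.4

H is at the origin; HW runs at 38.8° with length 13.5, so W = (10.5, 8.46). ∠HWZ = 111.0° gives WZ at 108° from the x-axis; with |WZ| = 21.1, Z = (4.07, 28.5). ∠WZS = 131.0° gives ZS at 157° from the x-axis; with |ZS| = 12.1, S = (-7.05, 33.3). ∠ZSB = 64.9° gives SB at -88.1° from the x-axis; with |SB| = 14.0, B = (-6.59, 19.3). ∠SBA = 53.5° gives BA at 38.4° from the x-axis; with |BA| = 22.9, A = (11.4, 33.5). ∠BAQ = 116.7° gives AQ at 102° from the x-axis; with |AQ| = 20.6, Q = (7.18, 53.7). Then |ZQ| = |Q − Z| = 25.4.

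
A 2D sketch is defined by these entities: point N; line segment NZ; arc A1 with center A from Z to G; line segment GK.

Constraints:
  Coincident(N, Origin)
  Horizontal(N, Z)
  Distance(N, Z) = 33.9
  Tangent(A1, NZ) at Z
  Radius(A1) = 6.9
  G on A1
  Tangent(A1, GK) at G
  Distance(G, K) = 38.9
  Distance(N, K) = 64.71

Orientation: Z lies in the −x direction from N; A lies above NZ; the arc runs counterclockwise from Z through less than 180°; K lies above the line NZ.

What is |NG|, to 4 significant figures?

29.79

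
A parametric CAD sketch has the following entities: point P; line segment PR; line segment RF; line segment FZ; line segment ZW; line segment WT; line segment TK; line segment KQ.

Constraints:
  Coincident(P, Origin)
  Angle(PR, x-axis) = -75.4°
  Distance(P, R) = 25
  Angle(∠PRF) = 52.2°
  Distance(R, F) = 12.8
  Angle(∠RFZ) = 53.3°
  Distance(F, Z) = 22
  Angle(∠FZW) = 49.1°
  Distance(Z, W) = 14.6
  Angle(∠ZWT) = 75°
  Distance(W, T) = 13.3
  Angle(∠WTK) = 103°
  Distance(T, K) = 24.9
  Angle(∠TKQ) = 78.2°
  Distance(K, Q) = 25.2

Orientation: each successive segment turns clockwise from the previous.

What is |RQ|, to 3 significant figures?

29.9

P is at the origin; PR runs at -75.4° with length 25.0, so R = (6.30, -24.2). ∠PRF = 52.2° gives RF at 157° from the x-axis; with |RF| = 12.8, F = (-5.46, -19.2). ∠RFZ = 53.3° gives FZ at 30.1° from the x-axis; with |FZ| = 22.0, Z = (13.6, -8.12). ∠FZW = 49.1° gives ZW at -101° from the x-axis; with |ZW| = 14.6, W = (10.8, -22.5). ∠ZWT = 75.0° gives WT at 154° from the x-axis; with |WT| = 13.3, T = (-1.14, -16.7). ∠WTK = 103.0° gives TK at 77.2° from the x-axis; with |TK| = 24.9, K = (4.38, 7.61). ∠TKQ = 78.2° gives KQ at -24.6° from the x-axis; with |KQ| = 25.2, Q = (27.3, -2.88). Then |RQ| = |Q − R| = 29.9.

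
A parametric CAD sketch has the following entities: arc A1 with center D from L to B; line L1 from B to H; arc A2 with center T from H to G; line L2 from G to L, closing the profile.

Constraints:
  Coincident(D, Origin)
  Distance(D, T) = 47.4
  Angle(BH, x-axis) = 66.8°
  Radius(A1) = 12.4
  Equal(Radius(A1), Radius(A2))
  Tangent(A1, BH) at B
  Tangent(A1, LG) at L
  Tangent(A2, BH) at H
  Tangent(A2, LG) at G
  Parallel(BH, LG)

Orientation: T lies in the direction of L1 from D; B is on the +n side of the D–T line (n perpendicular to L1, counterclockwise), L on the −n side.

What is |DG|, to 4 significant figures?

49.00

The slot axis is L1's direction at 66.8°, so u = (cos 66.8°, sin 66.8°) = (0.3939, 0.9191) and n = (−sin 66.8°, cos 66.8°) = (-0.9191, 0.3939). D is at the origin and T lies 47.4 along u from D, so T = 47.4·u = (18.67, 43.57). Tangency of A1 to both parallel lines with radius 12.4 puts B and L at D ± 12.4·n: B = (-11.40, 4.885), L = (11.40, -4.885). Equal radii place H and G the same way about T: H = T + 12.4·n = (7.276, 48.45), G = T − 12.4·n = (30.07, 38.68). Then |DG| = |G − D| = 49.00.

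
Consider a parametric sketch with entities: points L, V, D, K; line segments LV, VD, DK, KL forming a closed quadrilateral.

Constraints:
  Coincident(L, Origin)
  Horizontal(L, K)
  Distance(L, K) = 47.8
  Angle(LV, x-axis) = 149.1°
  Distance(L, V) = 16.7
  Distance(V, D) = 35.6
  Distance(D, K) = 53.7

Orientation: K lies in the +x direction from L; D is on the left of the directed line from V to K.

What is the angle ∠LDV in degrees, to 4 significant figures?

26.46°

L is at the origin; L and K share the same y with |LK| = 47.8 and K in +x, so K = (47.8, 0). LV runs at 149.1° with |LV| = 16.7, so V = (-14.33, 8.576). D is determined by |VD| = 35.6 and |DK| = 53.7 together: it lies at the intersection of circle(V, 35.6) and circle(K, 53.7). With |VK| = 62.72, the foot of the radical line on VK is 18.47 from V and the perpendicular offset is √(35.6² − 18.47²) = 30.43. Taking the left-of-VK solution: D = (8.132, 36.20).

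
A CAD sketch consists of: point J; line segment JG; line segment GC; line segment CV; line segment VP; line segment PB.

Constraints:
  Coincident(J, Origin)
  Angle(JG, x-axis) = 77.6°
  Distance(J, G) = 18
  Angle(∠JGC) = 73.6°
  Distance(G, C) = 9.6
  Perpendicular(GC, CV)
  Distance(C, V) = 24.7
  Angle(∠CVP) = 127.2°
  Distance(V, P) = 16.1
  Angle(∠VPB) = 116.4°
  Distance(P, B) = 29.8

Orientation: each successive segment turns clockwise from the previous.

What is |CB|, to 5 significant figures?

44.836

J is at the origin; JG runs at 77.6° with length 18.0, so G = (3.8652, 17.580). ∠JGC = 73.6° gives GC at -28.800° from the x-axis; with |GC| = 9.6, C = (12.278, 12.955). GC ⟂ CV, so CV runs at -118.80°; with |CV| = 24.7, V = (0.37846, -8.6895). ∠CVP = 127.2° gives VP at -171.60° from the x-axis; with |VP| = 16.1, P = (-15.549, -11.041). ∠VPB = 116.4° gives PB at 124.80° from the x-axis; with |PB| = 29.8, B = (-32.556, 13.429). Then |CB| = |B − C| = 44.836.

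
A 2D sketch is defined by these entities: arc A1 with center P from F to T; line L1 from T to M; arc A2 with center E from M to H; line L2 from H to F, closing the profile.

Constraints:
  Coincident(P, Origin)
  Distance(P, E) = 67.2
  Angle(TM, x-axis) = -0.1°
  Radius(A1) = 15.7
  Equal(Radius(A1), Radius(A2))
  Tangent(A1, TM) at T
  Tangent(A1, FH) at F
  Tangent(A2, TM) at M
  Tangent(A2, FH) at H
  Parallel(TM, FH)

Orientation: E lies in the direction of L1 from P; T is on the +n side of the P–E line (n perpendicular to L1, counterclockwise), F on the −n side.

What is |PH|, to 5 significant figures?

69.010

The slot axis is L1's direction at -0.1°, so u = (cos -0.1°, sin -0.1°) = (1.0000, -0.0017453) and n = (−sin -0.1°, cos -0.1°) = (0.0017453, 1.0000). P is at the origin and E lies 67.2 along u from P, so E = 67.2·u = (67.200, -0.11729). Tangency of A1 to both parallel lines with radius 15.7 puts T and F at P ± 15.7·n: T = (0.027402, 15.700), F = (-0.027402, -15.700). Equal radii place M and H the same way about E: M = E + 15.7·n = (67.227, 15.583), H = E − 15.7·n = (67.172, -15.817). Then |PH| = |H − P| = 69.010.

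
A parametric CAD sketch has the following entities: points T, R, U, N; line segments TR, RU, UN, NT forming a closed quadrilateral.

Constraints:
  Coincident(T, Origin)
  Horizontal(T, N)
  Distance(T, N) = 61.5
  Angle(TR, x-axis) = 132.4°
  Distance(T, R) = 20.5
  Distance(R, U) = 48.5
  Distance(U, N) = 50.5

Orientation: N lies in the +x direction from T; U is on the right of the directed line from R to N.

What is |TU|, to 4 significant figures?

28.08

Checks: |RU| = 48.50 ✓; |UN| = 50.50 ✓.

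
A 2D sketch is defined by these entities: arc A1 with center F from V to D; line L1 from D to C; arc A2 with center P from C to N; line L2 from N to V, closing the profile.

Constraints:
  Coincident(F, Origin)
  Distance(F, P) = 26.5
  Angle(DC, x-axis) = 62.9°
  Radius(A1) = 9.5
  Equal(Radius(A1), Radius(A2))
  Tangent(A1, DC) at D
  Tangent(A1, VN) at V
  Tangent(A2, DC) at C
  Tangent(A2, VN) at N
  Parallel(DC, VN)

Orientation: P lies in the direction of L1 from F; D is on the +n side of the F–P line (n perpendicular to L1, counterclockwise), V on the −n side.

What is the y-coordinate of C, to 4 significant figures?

27.92

Tangency of A1 to both parallel lines with radius 9.5 puts D and V at F ± 9.5·n: D = (-8.457, 4.328), V = (8.457, -4.328). Equal radii place C and N the same way about P: C = P + 9.5·n = (3.615, 27.92), N = P − 9.5·n = (20.53, 19.26). So C.y = 27.92.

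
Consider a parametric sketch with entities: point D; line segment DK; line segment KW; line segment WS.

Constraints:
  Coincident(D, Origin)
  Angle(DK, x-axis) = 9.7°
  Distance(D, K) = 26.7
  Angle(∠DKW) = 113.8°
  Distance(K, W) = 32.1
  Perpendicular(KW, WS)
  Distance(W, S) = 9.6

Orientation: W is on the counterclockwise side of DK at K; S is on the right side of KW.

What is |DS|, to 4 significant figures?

54.74

D is at the origin; DK runs at 9.7° with length 26.7, so K = 26.7·(cos 9.7°, sin 9.7°) = (26.32, 4.499). ∠DKW = 113.8°, so KW runs at 9.7° + (180° − 113.8°) = 75.90° from the x-axis; with |KW| = 32.1, W = K + 32.1·(cos 75.90°, sin 75.90°) = (34.14, 35.63). The perpendicularity gives WS at right angles to KW; with |WS| = 9.6 on the right of KW, S = W + 9.6·(0.9699, -0.2436) = (43.45, 33.29). Then |DS| = |S − D| = 54.74.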